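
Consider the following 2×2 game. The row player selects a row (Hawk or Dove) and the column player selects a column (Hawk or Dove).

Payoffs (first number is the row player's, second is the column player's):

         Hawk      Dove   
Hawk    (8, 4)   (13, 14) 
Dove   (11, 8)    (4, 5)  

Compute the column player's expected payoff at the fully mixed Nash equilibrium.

First find x, the probability the row player plays Hawk, from the column player's indifference between Hawk and Dove: 4x + 8(1−x) = 14x + 5(1−x), giving x = 3/13.
Since the column player is indifferent in equilibrium, the column player's expected payoff equals the payoff from either column against (3/13, 10/13). Using Hawk: 4(3/13) + 8(10/13) = 92/13.

92/13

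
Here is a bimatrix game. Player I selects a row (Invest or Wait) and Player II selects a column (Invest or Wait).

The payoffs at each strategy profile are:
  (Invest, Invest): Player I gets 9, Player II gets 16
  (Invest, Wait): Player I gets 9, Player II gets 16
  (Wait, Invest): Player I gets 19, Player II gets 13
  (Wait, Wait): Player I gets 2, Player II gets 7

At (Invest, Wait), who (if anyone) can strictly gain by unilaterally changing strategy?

Player I at (Invest, Wait) earns 9; deviating to Wait yields 2 — not better.
Player II earns 16; deviating to Invest yields 16 — not better.
Neither player can strictly improve; the profile is a Nash equilibrium.

Neither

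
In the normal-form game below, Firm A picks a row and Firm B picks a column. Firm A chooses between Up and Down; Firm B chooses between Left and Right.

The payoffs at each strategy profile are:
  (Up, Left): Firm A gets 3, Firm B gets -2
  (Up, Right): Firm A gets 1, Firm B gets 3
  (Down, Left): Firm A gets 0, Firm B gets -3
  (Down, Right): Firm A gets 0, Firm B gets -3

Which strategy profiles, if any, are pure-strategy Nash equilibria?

(Up, Left): Firm B prefers Right (3 > -2) — not an equilibrium.
(Up, Right): Firm A gets 1 ≥ 0 from Down, and Firm B gets 3 ≥ -2 from Left — Nash equilibrium.
(Down, Left): Firm A prefers Up (3 > 0) — not an equilibrium.
(Down, Right): Firm A prefers Up (1 > 0) — not an equilibrium.

(Up, Right)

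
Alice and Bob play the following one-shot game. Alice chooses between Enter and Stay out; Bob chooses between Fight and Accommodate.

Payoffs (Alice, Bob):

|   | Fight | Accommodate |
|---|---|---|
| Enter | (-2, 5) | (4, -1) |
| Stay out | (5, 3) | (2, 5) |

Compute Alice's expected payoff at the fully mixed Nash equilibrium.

8/3

First find q, the probability Bob plays Fight, from Alice's indifference between Enter and Stay out: −2q + 4(1−q) = 5q + 2(1−q), giving q = 2/9.
Since Alice is indifferent in equilibrium, Alice's expected payoff equals the payoff from either row against (2/9, 7/9). Using Enter: −2(2/9) + 4(7/9) = 8/3.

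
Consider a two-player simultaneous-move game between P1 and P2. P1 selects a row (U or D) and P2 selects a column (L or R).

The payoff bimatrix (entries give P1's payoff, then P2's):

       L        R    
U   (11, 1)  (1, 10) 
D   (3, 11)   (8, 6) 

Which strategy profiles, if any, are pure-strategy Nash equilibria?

(U, L): P2 prefers R (10 > 1) — not an equilibrium.
(U, R): P1 prefers D (8 > 1) — not an equilibrium.
(D, L): P1 prefers U (11 > 3) — not an equilibrium.
(D, R): P2 prefers L (11 > 6) — not an equilibrium.

none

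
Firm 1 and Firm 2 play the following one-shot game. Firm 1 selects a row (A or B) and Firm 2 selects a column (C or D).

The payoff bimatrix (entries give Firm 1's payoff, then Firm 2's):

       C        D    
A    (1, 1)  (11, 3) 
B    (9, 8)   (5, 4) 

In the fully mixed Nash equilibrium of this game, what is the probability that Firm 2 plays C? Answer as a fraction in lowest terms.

3/7

Let c be the probability that Firm 2 plays C. In a completely mixed equilibrium, Firm 1 must be indifferent between A and B.
Firm 1's expected payoff from A is c + 11(1−c); from B it is 9c + 5(1−c).
Setting these equal: −10c + 11 = 4c + 5, so c = 3/7.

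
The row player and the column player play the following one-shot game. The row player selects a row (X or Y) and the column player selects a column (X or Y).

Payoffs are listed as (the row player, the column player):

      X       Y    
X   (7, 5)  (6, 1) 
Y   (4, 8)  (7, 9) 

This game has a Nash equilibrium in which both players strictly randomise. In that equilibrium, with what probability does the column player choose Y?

Let c be the probability that the column player plays X. In a completely mixed equilibrium, the row player must be indifferent between X and Y.
The row player's expected payoff from X is 7c + 6(1−c); from Y it is 4c + 7(1−c).
Setting these equal: c + 6 = −3c + 7, so c = 1/4.
Therefore the column player plays Y with probability 1 − 1/4 = 3/4.

3/4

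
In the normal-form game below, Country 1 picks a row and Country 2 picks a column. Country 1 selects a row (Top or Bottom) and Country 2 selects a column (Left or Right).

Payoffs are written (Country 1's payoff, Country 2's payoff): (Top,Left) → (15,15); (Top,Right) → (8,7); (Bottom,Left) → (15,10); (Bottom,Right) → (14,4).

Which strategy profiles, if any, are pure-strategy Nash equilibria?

(Top, Left) and (Bottom, Left)

(Top, Left): Country 1 gets 15 ≥ 15 from Bottom, and Country 2 gets 15 ≥ 7 from Right — Nash equilibrium.
(Top, Right): Country 1 prefers Bottom (14 > 8); Country 2 prefers Left (15 > 7) — not an equilibrium.
(Bottom, Left): Country 1 gets 15 ≥ 15 from Top, and Country 2 gets 10 ≥ 4 from Right — Nash equilibrium.
(Bottom, Right): Country 2 prefers Left (10 > 4) — not an equilibrium.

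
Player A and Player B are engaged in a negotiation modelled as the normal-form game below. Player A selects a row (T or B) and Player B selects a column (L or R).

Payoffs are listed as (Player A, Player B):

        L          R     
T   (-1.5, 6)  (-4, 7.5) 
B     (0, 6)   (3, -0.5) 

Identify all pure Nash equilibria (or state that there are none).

(T, L): Player A prefers B (0 > -1.5); Player B prefers R (7.5 > 6) — not an equilibrium.
(T, R): Player A prefers B (3 > -4) — not an equilibrium.
(B, L): Player A gets 0 ≥ -1.5 from T, and Player B gets 6 ≥ -0.5 from R — Nash equilibrium.
(B, R): Player B prefers L (6 > -0.5) — not an equilibrium.

(B, L)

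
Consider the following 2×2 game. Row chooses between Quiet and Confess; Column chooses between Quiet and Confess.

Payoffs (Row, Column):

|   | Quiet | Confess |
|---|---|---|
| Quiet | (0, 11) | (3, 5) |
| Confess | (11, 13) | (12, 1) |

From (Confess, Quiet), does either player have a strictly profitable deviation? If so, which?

Neither

Row at (Confess, Quiet) earns 11; deviating to Quiet yields 0 — not better.
Column earns 13; deviating to Confess yields 1 — not better.
Neither player can strictly improve; the profile is a Nash equilibrium.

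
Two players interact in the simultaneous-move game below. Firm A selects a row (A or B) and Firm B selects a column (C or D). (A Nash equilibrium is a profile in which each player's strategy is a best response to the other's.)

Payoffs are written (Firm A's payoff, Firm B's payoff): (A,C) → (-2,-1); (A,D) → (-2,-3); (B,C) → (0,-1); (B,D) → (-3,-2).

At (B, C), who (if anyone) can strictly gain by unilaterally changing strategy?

Firm A at (B, C) earns 0; deviating to A yields -2 — not better.
Firm B earns -1; deviating to D yields -2 — not better.
Neither player can strictly improve; the profile is a Nash equilibrium.

Neither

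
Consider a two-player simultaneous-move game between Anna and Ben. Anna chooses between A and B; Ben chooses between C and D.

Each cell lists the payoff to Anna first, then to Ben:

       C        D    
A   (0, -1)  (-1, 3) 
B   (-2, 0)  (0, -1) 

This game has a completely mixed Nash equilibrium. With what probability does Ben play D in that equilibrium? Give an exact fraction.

2/3

Let y be the probability that Ben plays C. In a completely mixed equilibrium, Anna must be indifferent between A and B.
Anna's expected payoff from A is −(1−y); from B it is −2y.
Setting these equal: y − 1 = −2y, so y = 1/3.
Therefore Ben plays D with probability 1 − 1/3 = 2/3.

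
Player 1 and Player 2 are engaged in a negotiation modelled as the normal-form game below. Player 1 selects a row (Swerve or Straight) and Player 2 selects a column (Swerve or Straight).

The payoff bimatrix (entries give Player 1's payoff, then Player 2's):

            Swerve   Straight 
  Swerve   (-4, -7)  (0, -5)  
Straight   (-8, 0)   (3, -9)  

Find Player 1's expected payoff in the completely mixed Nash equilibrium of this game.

-12/7

First find q, the probability Player 2 plays Swerve, from Player 1's indifference between Swerve and Straight: −4q = −8q + 3(1−q), giving q = 3/7.
Since Player 1 is indifferent in equilibrium, Player 1's expected payoff equals the payoff from either row against (3/7, 4/7). Using Swerve: −4(3/7) = -12/7.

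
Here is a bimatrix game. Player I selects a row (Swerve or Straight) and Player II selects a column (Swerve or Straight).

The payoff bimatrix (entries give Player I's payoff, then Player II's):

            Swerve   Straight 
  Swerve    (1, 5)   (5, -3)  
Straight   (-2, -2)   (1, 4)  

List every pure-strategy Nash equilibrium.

(Swerve, Swerve): Player I gets 1 ≥ -2 from Straight, and Player II gets 5 ≥ -3 from Straight — Nash equilibrium.
(Swerve, Straight): Player II prefers Swerve (5 > -3) — not an equilibrium.
(Straight, Swerve): Player I prefers Swerve (1 > -2); Player II prefers Straight (4 > -2) — not an equilibrium.
(Straight, Straight): Player I prefers Swerve (5 > 1) — not an equilibrium.

(Swerve, Swerve)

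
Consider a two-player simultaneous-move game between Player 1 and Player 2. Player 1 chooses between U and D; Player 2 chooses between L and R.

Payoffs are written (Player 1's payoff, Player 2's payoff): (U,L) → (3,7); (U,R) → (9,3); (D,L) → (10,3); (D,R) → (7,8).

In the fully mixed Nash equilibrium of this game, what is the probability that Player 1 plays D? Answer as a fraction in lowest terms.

4/9

Let r be the probability that Player 1 plays U. In a completely mixed equilibrium, Player 2 must be indifferent between L and R.
Player 2's expected payoff from L is 7r + 3(1−r); from R it is 3r + 8(1−r).
Setting these equal: 4r + 3 = −5r + 8, so r = 5/9.
Therefore Player 1 plays D with probability 1 − 5/9 = 4/9.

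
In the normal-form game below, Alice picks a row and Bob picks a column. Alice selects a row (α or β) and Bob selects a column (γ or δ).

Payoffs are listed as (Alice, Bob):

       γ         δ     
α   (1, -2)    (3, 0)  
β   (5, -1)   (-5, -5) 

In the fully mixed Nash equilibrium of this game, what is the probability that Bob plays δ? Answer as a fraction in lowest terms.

1/3

Let q be the probability that Bob plays γ. In a completely mixed equilibrium, Alice must be indifferent between α and β.
Alice's expected payoff from α is q + 3(1−q); from β it is 5q − 5(1−q).
Setting these equal: −2q + 3 = 10q − 5, so q = 2/3.
Therefore Bob plays δ with probability 1 − 2/3 = 1/3.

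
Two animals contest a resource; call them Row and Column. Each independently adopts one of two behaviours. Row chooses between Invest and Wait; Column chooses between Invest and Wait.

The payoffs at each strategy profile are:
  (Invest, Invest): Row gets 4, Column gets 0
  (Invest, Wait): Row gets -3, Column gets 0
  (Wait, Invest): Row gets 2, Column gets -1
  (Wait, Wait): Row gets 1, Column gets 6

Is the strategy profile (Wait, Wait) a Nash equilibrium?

At (Wait, Wait), Row earns 1; switching to Invest would give -3, so Row has no profitable deviation.
Column earns 6; switching to Invest would give -1, so Column has no profitable deviation.
Neither player can gain by a unilateral deviation, so this profile is a Nash equilibrium.

Yes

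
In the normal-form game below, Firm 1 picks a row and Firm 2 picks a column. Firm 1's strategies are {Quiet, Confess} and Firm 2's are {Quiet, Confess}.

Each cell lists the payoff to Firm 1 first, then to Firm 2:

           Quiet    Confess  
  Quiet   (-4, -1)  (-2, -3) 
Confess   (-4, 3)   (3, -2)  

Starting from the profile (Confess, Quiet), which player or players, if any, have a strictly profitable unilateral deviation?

Neither

Firm 1 at (Confess, Quiet) earns -4; deviating to Quiet yields -4 — not better.
Firm 2 earns 3; deviating to Confess yields -2 — not better.
Neither player can strictly improve; the profile is a Nash equilibrium.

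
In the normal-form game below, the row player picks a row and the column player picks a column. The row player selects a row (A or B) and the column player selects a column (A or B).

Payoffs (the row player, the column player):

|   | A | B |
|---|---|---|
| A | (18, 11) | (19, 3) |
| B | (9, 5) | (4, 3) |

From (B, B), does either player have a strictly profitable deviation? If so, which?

Both

The row player at (B, B) earns 4; deviating to A yields 19 — a strict improvement.
The column player earns 3; deviating to A yields 5 — a strict improvement.
Both the row player and the column player have strictly profitable deviations.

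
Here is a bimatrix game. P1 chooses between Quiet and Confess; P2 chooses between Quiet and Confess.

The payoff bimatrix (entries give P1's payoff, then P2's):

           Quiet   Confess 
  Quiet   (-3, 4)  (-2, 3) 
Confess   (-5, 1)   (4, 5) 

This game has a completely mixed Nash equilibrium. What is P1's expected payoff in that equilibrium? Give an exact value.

First find y, the probability P2 plays Quiet, from P1's indifference between Quiet and Confess: −3y − 2(1−y) = −5y + 4(1−y), giving y = 3/4.
Since P1 is indifferent in equilibrium, P1's expected payoff equals the payoff from either row against (3/4, 1/4). Using Quiet: −3(3/4) − 2(1/4) = -11/4.

-11/4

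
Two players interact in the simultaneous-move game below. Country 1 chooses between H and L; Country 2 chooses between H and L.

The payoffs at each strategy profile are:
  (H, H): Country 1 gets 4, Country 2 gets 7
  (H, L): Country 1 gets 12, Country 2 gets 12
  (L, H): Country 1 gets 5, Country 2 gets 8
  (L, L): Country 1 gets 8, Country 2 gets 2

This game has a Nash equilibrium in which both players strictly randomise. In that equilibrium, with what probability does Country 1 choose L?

5/11

Let x be the probability that Country 1 plays H. In a completely mixed equilibrium, Country 2 must be indifferent between H and L.
Country 2's expected payoff from H is 7x + 8(1−x); from L it is 12x + 2(1−x).
Setting these equal: −x + 8 = 10x + 2, so x = 6/11.
Therefore Country 1 plays L with probability 1 − 6/11 = 5/11.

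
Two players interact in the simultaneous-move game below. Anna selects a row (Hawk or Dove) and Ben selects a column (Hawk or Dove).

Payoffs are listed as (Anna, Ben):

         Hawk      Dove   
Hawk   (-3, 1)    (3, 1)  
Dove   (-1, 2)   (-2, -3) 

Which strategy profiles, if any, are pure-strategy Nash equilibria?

(Hawk, Hawk): Anna prefers Dove (-1 > -3) — not an equilibrium.
(Hawk, Dove): Anna gets 3 ≥ -2 from Dove, and Ben gets 1 ≥ 1 from Hawk — Nash equilibrium.
(Dove, Hawk): Anna gets -1 ≥ -3 from Hawk, and Ben gets 2 ≥ -3 from Dove — Nash equilibrium.
(Dove, Dove): Anna prefers Hawk (3 > -2); Ben prefers Hawk (2 > -3) — not an equilibrium.

(Hawk, Dove) and (Dove, Hawk)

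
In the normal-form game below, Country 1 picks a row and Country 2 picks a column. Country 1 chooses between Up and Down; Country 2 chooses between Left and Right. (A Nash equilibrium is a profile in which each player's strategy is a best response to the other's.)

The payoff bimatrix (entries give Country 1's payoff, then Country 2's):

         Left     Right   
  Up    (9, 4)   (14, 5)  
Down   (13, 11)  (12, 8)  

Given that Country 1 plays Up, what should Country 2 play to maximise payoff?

Against Up, Country 2 earns 4 from Left and 5 from Right.
So Right is the best response.

Right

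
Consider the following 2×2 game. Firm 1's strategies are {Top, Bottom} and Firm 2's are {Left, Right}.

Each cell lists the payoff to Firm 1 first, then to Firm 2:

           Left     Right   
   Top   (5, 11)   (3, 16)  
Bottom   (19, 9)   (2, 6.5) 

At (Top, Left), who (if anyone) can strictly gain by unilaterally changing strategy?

Both

Firm 1 at (Top, Left) earns 5; deviating to Bottom yields 19 — a strict improvement.
Firm 2 earns 11; deviating to Right yields 16 — a strict improvement.
Both Firm 1 and Firm 2 have strictly profitable deviations.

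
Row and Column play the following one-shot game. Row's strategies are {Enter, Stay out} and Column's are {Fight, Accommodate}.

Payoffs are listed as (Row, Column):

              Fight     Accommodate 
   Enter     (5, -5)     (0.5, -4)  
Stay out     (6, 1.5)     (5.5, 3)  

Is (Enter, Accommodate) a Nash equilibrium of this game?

No

At (Enter, Accommodate), Row earns 0.5; switching to Stay out would give 5.5, so Row would deviate.
Column earns -4; switching to Fight would give -5, so Column has no profitable deviation.
Since at least one player can profitably deviate, this is not a Nash equilibrium.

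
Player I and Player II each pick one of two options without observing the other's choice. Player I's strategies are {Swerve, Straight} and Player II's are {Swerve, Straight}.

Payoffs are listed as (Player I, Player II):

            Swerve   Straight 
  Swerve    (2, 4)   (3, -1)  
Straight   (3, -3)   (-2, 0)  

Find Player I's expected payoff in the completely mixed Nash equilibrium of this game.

13/6

First find q, the probability Player II plays Swerve, from Player I's indifference between Swerve and Straight: 2q + 3(1−q) = 3q − 2(1−q), giving q = 5/6.
Since Player I is indifferent in equilibrium, Player I's expected payoff equals the payoff from either row against (5/6, 1/6). Using Swerve: 2(5/6) + 3(1/6) = 13/6.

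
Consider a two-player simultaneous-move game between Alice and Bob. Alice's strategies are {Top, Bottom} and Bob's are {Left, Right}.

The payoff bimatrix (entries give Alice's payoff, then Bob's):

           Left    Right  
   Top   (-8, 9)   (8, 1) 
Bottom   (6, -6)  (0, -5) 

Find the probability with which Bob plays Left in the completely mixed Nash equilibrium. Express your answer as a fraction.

4/11

Let q be the probability that Bob plays Left. In a completely mixed equilibrium, Alice must be indifferent between Top and Bottom.
Alice's expected payoff from Top is −8q + 8(1−q); from Bottom it is 6q.
Setting these equal: −16q + 8 = 6q, so q = 4/11.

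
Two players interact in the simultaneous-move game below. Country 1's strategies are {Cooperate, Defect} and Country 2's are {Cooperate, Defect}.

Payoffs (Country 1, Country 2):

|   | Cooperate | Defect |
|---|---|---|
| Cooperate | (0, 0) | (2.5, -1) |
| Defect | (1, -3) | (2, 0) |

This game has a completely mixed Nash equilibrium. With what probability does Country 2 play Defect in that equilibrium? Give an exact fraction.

Let y be the probability that Country 2 plays Cooperate. In a completely mixed equilibrium, Country 1 must be indifferent between Cooperate and Defect.
Country 1's expected payoff from Cooperate is 2.5(1−y); from Defect it is y + 2(1−y).
Setting these equal: −2.5y + 2.5 = −y + 2, so y = 1/3.
Therefore Country 2 plays Defect with probability 1 − 1/3 = 2/3.

2/3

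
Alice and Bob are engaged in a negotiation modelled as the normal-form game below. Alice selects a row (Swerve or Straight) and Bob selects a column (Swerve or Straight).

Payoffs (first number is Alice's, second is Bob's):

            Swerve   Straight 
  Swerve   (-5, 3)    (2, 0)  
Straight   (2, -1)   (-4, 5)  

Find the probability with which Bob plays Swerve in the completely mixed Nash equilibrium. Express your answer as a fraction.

6/13

Let y be the probability that Bob plays Swerve. In a completely mixed equilibrium, Alice must be indifferent between Swerve and Straight.
Alice's expected payoff from Swerve is −5y + 2(1−y); from Straight it is 2y − 4(1−y).
Setting these equal: −7y + 2 = 6y − 4, so y = 6/13.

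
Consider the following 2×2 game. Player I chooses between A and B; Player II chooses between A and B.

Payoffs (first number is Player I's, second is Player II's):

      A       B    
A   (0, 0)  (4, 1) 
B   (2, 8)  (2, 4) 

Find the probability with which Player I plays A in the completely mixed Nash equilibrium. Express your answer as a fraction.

4/5

Let r be the probability that Player I plays A. In a completely mixed equilibrium, Player II must be indifferent between A and B.
Player II's expected payoff from A is 8(1−r); from B it is r + 4(1−r).
Setting these equal: −8r + 8 = −3r + 4, so r = 4/5.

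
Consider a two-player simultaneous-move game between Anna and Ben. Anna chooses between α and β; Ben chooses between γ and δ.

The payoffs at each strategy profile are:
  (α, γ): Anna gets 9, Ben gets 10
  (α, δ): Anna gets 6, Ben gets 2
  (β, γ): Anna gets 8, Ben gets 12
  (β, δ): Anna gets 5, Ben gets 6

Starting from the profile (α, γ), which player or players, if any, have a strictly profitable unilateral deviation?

Neither

Anna at (α, γ) earns 9; deviating to β yields 8 — not better.
Ben earns 10; deviating to δ yields 2 — not better.
Neither player can strictly improve; the profile is a Nash equilibrium.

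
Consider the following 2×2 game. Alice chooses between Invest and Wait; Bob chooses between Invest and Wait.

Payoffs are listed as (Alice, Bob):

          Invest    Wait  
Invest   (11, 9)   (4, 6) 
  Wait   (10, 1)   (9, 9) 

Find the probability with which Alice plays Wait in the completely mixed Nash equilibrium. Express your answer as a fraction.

3/11

Let x be the probability that Alice plays Invest. In a completely mixed equilibrium, Bob must be indifferent between Invest and Wait.
Bob's expected payoff from Invest is 9x + (1−x); from Wait it is 6x + 9(1−x).
Setting these equal: 8x + 1 = −3x + 9, so x = 8/11.
Therefore Alice plays Wait with probability 1 − 8/11 = 3/11.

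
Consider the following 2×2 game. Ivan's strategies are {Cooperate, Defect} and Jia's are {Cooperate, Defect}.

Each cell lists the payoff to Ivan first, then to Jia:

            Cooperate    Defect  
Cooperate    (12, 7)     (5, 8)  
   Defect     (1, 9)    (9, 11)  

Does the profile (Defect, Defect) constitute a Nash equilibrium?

At (Defect, Defect), Ivan earns 9; switching to Cooperate would give 5, so Ivan has no profitable deviation.
Jia earns 11; switching to Cooperate would give 9, so Jia has no profitable deviation.
Neither player can gain by a unilateral deviation, so this profile is a Nash equilibrium.

Yes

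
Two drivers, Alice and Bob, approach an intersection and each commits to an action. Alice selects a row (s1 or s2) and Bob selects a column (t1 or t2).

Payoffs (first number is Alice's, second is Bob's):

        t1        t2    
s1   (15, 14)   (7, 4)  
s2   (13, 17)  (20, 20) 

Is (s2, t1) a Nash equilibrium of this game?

At (s2, t1), Alice earns 13; switching to s1 would give 15, so Alice would deviate.
Bob earns 17; switching to t2 would give 20, so Bob would deviate.
Since at least one player can profitably deviate, this is not a Nash equilibrium.

No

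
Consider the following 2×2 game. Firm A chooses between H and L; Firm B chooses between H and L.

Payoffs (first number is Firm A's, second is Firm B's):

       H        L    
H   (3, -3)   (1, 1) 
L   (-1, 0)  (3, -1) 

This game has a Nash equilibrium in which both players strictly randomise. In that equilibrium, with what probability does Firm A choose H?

Let r be the probability that Firm A plays H. In a completely mixed equilibrium, Firm B must be indifferent between H and L.
Firm B's expected payoff from H is −3r; from L it is r − (1−r).
Setting these equal: −3r = 2r − 1, so r = 1/5.

1/5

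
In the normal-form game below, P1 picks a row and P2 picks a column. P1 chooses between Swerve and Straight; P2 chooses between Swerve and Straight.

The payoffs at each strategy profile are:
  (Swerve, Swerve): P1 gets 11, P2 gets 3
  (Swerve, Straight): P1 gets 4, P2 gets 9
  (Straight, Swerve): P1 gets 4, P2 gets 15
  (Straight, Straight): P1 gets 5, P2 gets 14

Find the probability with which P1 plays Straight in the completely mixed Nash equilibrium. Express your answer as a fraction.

6/7

Let p be the probability that P1 plays Swerve. In a completely mixed equilibrium, P2 must be indifferent between Swerve and Straight.
P2's expected payoff from Swerve is 3p + 15(1−p); from Straight it is 9p + 14(1−p).
Setting these equal: −12p + 15 = −5p + 14, so p = 1/7.
Therefore P1 plays Straight with probability 1 − 1/7 = 6/7.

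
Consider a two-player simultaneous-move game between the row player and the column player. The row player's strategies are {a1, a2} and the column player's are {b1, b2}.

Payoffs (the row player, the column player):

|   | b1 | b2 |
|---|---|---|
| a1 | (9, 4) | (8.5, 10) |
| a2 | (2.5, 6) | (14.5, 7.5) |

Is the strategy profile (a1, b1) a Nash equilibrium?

At (a1, b1), the row player earns 9; switching to a2 would give 2.5, so the row player has no profitable deviation.
The column player earns 4; switching to b2 would give 10, so the column player would deviate.
Since at least one player can profitably deviate, this is not a Nash equilibrium.

No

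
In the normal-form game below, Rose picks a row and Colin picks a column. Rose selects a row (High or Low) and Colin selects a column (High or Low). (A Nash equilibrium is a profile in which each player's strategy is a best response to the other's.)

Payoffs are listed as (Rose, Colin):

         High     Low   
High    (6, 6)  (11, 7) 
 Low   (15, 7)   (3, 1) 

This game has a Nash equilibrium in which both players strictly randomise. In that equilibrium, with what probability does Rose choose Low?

1/7

Let x be the probability that Rose plays High. In a completely mixed equilibrium, Colin must be indifferent between High and Low.
Colin's expected payoff from High is 6x + 7(1−x); from Low it is 7x + (1−x).
Setting these equal: −x + 7 = 6x + 1, so x = 6/7.
Therefore Rose plays Low with probability 1 − 6/7 = 1/7.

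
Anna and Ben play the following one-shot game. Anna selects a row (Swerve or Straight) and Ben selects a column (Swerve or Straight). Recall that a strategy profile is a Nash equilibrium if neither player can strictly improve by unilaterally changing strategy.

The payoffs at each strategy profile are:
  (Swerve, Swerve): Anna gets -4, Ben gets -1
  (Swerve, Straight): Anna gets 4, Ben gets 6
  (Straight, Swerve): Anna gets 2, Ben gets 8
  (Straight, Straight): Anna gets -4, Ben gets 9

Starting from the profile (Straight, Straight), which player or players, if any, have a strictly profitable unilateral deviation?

Anna

Anna at (Straight, Straight) earns -4; deviating to Swerve yields 4 — a strict improvement.
Ben earns 9; deviating to Swerve yields 8 — not better.
Only Anna has a strictly profitable deviation.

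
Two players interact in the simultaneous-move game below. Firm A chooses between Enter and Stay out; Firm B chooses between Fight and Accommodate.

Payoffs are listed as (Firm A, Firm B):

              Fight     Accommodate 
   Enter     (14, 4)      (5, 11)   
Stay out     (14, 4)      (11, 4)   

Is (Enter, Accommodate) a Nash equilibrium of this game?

No

At (Enter, Accommodate), Firm A earns 5; switching to Stay out would give 11, so Firm A would deviate.
Firm B earns 11; switching to Fight would give 4, so Firm B has no profitable deviation.
Since at least one player can profitably deviate, this is not a Nash equilibrium.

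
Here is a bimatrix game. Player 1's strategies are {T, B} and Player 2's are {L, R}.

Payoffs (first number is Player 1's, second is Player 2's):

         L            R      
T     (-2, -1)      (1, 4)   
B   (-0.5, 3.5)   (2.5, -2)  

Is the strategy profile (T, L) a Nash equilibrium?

No

At (T, L), Player 1 earns -2; switching to B would give -0.5, so Player 1 would deviate.
Player 2 earns -1; switching to R would give 4, so Player 2 would deviate.
Since at least one player can profitably deviate, this is not a Nash equilibrium.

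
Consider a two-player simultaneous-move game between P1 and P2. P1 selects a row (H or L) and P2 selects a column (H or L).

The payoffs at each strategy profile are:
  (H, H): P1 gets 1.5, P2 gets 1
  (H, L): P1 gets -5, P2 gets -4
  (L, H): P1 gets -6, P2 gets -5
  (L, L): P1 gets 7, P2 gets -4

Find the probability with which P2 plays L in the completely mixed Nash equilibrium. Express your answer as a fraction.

5/13

Let c be the probability that P2 plays H. In a completely mixed equilibrium, P1 must be indifferent between H and L.
P1's expected payoff from H is 1.5c − 5(1−c); from L it is −6c + 7(1−c).
Setting these equal: 6.5c − 5 = −13c + 7, so c = 8/13.
Therefore P2 plays L with probability 1 − 8/13 = 5/13.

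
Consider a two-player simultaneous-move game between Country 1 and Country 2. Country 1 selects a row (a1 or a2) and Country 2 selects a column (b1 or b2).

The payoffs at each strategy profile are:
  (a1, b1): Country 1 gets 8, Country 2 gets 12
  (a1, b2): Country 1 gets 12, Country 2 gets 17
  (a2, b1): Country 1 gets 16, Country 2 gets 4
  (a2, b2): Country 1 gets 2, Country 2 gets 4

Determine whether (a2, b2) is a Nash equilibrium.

No

At (a2, b2), Country 1 earns 2; switching to a1 would give 12, so Country 1 would deviate.
Country 2 earns 4; switching to b1 would give 4, so Country 2 has no profitable deviation.
Since at least one player can profitably deviate, this is not a Nash equilibrium.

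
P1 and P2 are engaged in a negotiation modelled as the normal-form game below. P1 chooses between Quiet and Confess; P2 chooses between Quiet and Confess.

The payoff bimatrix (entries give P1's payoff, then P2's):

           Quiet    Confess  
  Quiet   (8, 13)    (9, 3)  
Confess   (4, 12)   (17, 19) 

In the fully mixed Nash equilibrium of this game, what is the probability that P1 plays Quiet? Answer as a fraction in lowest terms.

7/17

Let p be the probability that P1 plays Quiet. In a completely mixed equilibrium, P2 must be indifferent between Quiet and Confess.
P2's expected payoff from Quiet is 13p + 12(1−p); from Confess it is 3p + 19(1−p).
Setting these equal: p + 12 = −16p + 19, so p = 7/17.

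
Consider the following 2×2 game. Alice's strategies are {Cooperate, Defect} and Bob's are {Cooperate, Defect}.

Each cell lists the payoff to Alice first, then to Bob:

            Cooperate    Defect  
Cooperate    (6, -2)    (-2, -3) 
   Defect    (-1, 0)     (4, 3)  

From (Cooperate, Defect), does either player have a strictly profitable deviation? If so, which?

Both

Alice at (Cooperate, Defect) earns -2; deviating to Defect yields 4 — a strict improvement.
Bob earns -3; deviating to Cooperate yields -2 — a strict improvement.
Both Alice and Bob have strictly profitable deviations.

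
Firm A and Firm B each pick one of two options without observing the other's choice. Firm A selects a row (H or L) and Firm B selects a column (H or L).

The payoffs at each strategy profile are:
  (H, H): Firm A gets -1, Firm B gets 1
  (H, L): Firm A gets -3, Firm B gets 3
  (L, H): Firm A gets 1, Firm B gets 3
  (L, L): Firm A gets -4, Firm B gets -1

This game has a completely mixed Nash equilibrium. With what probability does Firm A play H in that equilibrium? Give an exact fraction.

2/3

Let p be the probability that Firm A plays H. In a completely mixed equilibrium, Firm B must be indifferent between H and L.
Firm B's expected payoff from H is p + 3(1−p); from L it is 3p − (1−p).
Setting these equal: −2p + 3 = 4p − 1, so p = 2/3.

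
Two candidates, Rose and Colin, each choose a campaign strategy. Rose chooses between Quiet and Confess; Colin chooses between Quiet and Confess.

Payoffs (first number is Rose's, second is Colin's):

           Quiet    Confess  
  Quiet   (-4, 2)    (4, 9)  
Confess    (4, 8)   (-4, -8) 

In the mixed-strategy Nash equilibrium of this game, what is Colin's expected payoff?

First find p, the probability Rose plays Quiet, from Colin's indifference between Quiet and Confess: 2p + 8(1−p) = 9p − 8(1−p), giving p = 16/23.
Since Colin is indifferent in equilibrium, Colin's expected payoff equals the payoff from either column against (16/23, 7/23). Using Quiet: 2(16/23) + 8(7/23) = 88/23.

88/23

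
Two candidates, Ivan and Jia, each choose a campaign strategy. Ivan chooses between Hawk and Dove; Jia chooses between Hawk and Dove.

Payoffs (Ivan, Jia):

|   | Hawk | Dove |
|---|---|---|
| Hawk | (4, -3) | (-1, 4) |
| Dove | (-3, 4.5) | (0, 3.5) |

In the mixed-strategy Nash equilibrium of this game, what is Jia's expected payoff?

First find x, the probability Ivan plays Hawk, from Jia's indifference between Hawk and Dove: −3x + 4.5(1−x) = 4x + 3.5(1−x), giving x = 1/8.
Since Jia is indifferent in equilibrium, Jia's expected payoff equals the payoff from either column against (1/8, 7/8). Using Hawk: −3(1/8) + 4.5(7/8) = 57/16.

57/16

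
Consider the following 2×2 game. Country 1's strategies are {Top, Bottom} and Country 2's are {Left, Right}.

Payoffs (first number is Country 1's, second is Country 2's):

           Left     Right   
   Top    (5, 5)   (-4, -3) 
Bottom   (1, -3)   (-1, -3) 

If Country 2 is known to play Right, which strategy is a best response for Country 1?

Bottom

Against Right, Country 1 earns -4 from Top and -1 from Bottom.
So Bottom is the best response.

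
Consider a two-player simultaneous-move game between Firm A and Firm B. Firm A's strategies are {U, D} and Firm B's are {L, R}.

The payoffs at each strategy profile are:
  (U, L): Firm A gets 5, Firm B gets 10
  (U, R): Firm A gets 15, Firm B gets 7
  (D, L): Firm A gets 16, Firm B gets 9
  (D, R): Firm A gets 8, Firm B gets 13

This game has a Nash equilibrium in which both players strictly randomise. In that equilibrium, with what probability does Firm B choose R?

11/18

Let y be the probability that Firm B plays L. In a completely mixed equilibrium, Firm A must be indifferent between U and D.
Firm A's expected payoff from U is 5y + 15(1−y); from D it is 16y + 8(1−y).
Setting these equal: −10y + 15 = 8y + 8, so y = 7/18.
Therefore Firm B plays R with probability 1 − 7/18 = 11/18.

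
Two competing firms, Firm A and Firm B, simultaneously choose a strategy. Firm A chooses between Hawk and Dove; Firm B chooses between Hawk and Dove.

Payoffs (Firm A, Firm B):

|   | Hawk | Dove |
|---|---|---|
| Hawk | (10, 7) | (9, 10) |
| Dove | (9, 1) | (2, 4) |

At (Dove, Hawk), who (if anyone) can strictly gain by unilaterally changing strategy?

Both

Firm A at (Dove, Hawk) earns 9; deviating to Hawk yields 10 — a strict improvement.
Firm B earns 1; deviating to Dove yields 4 — a strict improvement.
Both Firm A and Firm B have strictly profitable deviations.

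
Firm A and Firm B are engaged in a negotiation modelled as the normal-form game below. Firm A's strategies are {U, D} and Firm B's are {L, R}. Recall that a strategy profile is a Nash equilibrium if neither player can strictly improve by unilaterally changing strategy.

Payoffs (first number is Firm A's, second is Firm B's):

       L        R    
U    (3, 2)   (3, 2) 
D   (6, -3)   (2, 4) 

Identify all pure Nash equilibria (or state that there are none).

(U, L): Firm A prefers D (6 > 3) — not an equilibrium.
(U, R): Firm A gets 3 ≥ 2 from D, and Firm B gets 2 ≥ 2 from L — Nash equilibrium.
(D, L): Firm B prefers R (4 > -3) — not an equilibrium.
(D, R): Firm A prefers U (3 > 2) — not an equilibrium.

(U, R)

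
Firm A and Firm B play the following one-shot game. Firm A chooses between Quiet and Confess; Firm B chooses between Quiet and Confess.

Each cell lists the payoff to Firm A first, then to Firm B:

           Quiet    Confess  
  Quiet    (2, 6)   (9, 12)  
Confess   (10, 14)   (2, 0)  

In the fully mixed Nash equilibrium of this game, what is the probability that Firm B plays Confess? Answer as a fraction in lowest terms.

8/15

Let q be the probability that Firm B plays Quiet. In a completely mixed equilibrium, Firm A must be indifferent between Quiet and Confess.
Firm A's expected payoff from Quiet is 2q + 9(1−q); from Confess it is 10q + 2(1−q).
Setting these equal: −7q + 9 = 8q + 2, so q = 7/15.
Therefore Firm B plays Confess with probability 1 − 7/15 = 8/15.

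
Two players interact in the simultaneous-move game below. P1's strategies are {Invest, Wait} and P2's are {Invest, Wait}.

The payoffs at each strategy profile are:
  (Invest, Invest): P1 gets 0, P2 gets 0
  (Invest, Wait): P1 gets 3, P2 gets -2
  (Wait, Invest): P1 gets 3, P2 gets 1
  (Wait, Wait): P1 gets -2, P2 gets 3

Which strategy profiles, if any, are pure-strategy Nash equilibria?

(Invest, Invest): P1 prefers Wait (3 > 0) — not an equilibrium.
(Invest, Wait): P2 prefers Invest (0 > -2) — not an equilibrium.
(Wait, Invest): P2 prefers Wait (3 > 1) — not an equilibrium.
(Wait, Wait): P1 prefers Invest (3 > -2) — not an equilibrium.

none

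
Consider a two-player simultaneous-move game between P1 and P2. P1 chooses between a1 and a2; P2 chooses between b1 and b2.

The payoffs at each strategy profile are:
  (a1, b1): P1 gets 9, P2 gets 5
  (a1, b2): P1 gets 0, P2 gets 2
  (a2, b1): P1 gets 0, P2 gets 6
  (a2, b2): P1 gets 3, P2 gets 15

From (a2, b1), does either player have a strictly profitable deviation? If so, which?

Both

P1 at (a2, b1) earns 0; deviating to a1 yields 9 — a strict improvement.
P2 earns 6; deviating to b2 yields 15 — a strict improvement.
Both P1 and P2 have strictly profitable deviations.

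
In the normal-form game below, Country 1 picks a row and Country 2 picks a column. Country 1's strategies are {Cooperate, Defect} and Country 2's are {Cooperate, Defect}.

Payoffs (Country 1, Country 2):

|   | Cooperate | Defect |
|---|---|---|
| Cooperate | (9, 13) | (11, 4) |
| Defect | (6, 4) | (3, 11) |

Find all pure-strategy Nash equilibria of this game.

(Cooperate, Cooperate): Country 1 gets 9 ≥ 6 from Defect, and Country 2 gets 13 ≥ 4 from Defect — Nash equilibrium.
(Cooperate, Defect): Country 2 prefers Cooperate (13 > 4) — not an equilibrium.
(Defect, Cooperate): Country 1 prefers Cooperate (9 > 6); Country 2 prefers Defect (11 > 4) — not an equilibrium.
(Defect, Defect): Country 1 prefers Cooperate (11 > 3) — not an equilibrium.

(Cooperate, Cooperate)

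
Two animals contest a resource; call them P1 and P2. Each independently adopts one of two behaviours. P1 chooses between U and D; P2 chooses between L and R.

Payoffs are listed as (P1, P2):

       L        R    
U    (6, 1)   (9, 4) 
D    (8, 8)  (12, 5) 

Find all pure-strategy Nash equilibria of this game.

(U, L): P1 prefers D (8 > 6); P2 prefers R (4 > 1) — not an equilibrium.
(U, R): P1 prefers D (12 > 9) — not an equilibrium.
(D, L): P1 gets 8 ≥ 6 from U, and P2 gets 8 ≥ 5 from R — Nash equilibrium.
(D, R): P2 prefers L (8 > 5) — not an equilibrium.

(D, L)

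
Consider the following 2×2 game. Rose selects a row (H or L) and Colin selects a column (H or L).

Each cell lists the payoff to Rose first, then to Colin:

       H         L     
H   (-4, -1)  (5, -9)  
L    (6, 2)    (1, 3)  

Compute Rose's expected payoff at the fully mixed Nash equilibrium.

First find y, the probability Colin plays H, from Rose's indifference between H and L: −4y + 5(1−y) = 6y + (1−y), giving y = 2/7.
Since Rose is indifferent in equilibrium, Rose's expected payoff equals the payoff from either row against (2/7, 5/7). Using H: −4(2/7) + 5(5/7) = 17/7.

17/7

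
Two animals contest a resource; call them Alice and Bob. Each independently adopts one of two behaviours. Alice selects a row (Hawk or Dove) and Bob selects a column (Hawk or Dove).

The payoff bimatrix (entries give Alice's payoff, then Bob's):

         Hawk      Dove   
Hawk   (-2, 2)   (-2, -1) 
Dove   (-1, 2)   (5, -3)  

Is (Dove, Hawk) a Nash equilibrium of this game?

At (Dove, Hawk), Alice earns -1; switching to Hawk would give -2, so Alice has no profitable deviation.
Bob earns 2; switching to Dove would give -3, so Bob has no profitable deviation.
Neither player can gain by a unilateral deviation, so this profile is a Nash equilibrium.

Yes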